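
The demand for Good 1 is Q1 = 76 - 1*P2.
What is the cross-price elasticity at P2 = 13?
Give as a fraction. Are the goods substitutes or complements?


dQ1/dP2 = -1
At P2 = 13: Q1 = 76 - 1*13 = 63
Exy = (dQ1/dP2)(P2/Q1) = -1 * 13 / 63 = -13/63
Since Exy < 0, the goods are complements.

-13/63 (complements)


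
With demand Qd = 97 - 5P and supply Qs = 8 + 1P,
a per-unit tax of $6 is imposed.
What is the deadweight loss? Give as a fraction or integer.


Pre-tax equilibrium quantity: Q* = 137/6
Post-tax equilibrium quantity: Q_tax = 107/6
Reduction in quantity: Q* - Q_tax = 5
DWL = (1/2) * tax * (Q* - Q_tax)
DWL = (1/2) * 6 * 5 = 15

15


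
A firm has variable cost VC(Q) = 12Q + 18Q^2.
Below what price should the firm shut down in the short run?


AVC(Q) = VC(Q)/Q = 12 + 18Q
AVC is increasing in Q, so minimum AVC is at Q -> 0+.
Min AVC = 12
The firm should shut down if P < 12.

12


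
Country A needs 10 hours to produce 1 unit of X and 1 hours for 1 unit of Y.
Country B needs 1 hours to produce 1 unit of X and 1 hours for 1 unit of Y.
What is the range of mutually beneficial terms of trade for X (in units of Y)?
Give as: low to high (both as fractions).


Opportunity cost of X for Country A = hours_X / hours_Y = 10/1 = 10 units of Y
Opportunity cost of X for Country B = hours_X / hours_Y = 1/1 = 1 units of Y
Terms of trade must be between the two opportunity costs.
Range: 1 to 10

1 to 10


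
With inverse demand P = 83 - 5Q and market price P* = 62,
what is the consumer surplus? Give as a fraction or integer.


Maximum willingness to pay (at Q=0): P_max = 83
Quantity demanded at P* = 62:
Q* = (83 - 62)/5 = 21/5
CS = (1/2) * Q* * (P_max - P*)
CS = (1/2) * 21/5 * (83 - 62)
CS = (1/2) * 21/5 * 21 = 441/10

441/10


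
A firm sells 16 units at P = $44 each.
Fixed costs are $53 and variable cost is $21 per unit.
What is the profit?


Total Revenue = P * Q = 44 * 16 = $704
Total Cost = FC + VC*Q = 53 + 21*16 = $389
Profit = TR - TC = 704 - 389 = $315

$315


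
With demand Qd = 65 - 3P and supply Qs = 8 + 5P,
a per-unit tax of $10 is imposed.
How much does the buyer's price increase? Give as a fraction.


With a per-unit tax, the buyer's price increase depends on relative slopes.
Supply slope: d = 5, Demand slope: b = 3
Buyer's price increase = d * tax / (b + d)
= 5 * 10 / (3 + 5)
= 50 / 8 = 25/4

25/4


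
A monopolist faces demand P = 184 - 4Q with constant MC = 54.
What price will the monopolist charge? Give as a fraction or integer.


MR = 184 - 8Q
Set MR = MC: 184 - 8Q = 54
Q* = 65/4
Substitute into demand:
P* = 184 - 4*65/4 = 119

119


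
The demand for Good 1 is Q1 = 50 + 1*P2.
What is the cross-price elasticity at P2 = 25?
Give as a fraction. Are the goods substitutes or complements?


dQ1/dP2 = 1
At P2 = 25: Q1 = 50 + 1*25 = 75
Exy = (dQ1/dP2)(P2/Q1) = 1 * 25 / 75 = 1/3
Since Exy > 0, the goods are substitutes.

1/3 (substitutes)


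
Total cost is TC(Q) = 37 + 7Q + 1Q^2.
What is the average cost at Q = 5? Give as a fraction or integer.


TC(5) = 37 + 7*5 + 1*5^2
TC(5) = 37 + 35 + 25 = 97
AC = TC/Q = 97/5 = 97/5

97/5


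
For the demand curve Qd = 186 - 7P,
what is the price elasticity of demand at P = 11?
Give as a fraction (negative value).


dQ/dP = -7
At P = 11: Q = 186 - 7*11 = 109
E = (dQ/dP)(P/Q) = (-7)(11/109) = -77/109

-77/109


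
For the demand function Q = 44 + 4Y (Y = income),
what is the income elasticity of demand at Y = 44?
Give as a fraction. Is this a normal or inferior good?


dQ/dY = 4
At Y = 44: Q = 44 + 4*44 = 220
Ey = (dQ/dY)(Y/Q) = 4 * 44 / 220 = 4/5
Since Ey > 0, this is a normal good.

4/5 (normal good)


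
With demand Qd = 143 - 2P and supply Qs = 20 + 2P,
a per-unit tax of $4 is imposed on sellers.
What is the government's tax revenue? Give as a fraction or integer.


With tax on sellers, new supply: Qs' = 20 + 2(P - 4)
= 12 + 2P
New equilibrium quantity:
Q_new = 155/2
Tax revenue = tax * Q_new = 4 * 155/2 = 310

310


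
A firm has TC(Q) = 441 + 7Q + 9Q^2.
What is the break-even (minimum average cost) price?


AC(Q) = 441/Q + 7 + 9Q
To minimize: dAC/dQ = -441/Q^2 + 9 = 0
Q^2 = 441/9 = 49
Q* = 7
Min AC = 441/7 + 7 + 9*7
Min AC = 63 + 7 + 63 = 133

133


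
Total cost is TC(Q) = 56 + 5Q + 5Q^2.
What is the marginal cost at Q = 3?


MC = dTC/dQ = 5 + 2*5*Q
At Q = 3:
MC = 5 + 10*3
MC = 5 + 30 = 35

35


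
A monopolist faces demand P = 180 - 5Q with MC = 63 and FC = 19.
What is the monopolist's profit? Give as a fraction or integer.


MR = MC: 180 - 10Q = 63
Q* = 117/10
P* = 180 - 5*117/10 = 243/2
Profit = (P* - MC)*Q* - FC
= (243/2 - 63)*117/10 - 19
= 117/2*117/10 - 19
= 13689/20 - 19 = 13309/20

13309/20


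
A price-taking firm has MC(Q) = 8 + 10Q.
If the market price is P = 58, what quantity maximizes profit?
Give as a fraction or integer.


In perfect competition, profit is maximized where P = MC.
58 = 8 + 10Q
50 = 10Q
Q* = 50/10 = 5

5


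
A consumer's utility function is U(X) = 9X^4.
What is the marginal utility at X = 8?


MU = dU/dX = 9*4*X^(4-1)
MU = 36*X^3
At X = 8:
MU = 36 * 8^3
MU = 36 * 512 = 18432

18432


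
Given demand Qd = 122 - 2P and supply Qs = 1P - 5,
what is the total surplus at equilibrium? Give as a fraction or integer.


Find equilibrium: 122 - 2P = 1P - 5
122 + 5 = 3P
P* = 127/3 = 127/3
Q* = 1*127/3 - 5 = 112/3
Inverse demand: P = 61 - Q/2, so P_max = 61
Inverse supply: P = 5 + Q/1, so P_min = 5
CS = (1/2) * 112/3 * (61 - 127/3) = 3136/9
PS = (1/2) * 112/3 * (127/3 - 5) = 6272/9
TS = CS + PS = 3136/9 + 6272/9 = 3136/3

3136/3


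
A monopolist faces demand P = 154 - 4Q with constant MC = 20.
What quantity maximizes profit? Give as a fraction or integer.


TR = P*Q = (154 - 4Q)Q = 154Q - 4Q^2
MR = dTR/dQ = 154 - 8Q
Set MR = MC:
154 - 8Q = 20
134 = 8Q
Q* = 134/8 = 67/4

67/4


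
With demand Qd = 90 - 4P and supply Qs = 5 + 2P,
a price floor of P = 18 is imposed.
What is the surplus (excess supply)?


At P = 18:
Qd = 90 - 4*18 = 18
Qs = 5 + 2*18 = 41
Surplus = Qs - Qd = 41 - 18 = 23

23


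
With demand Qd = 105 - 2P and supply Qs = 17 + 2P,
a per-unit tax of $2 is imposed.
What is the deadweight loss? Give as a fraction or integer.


Pre-tax equilibrium quantity: Q* = 61
Post-tax equilibrium quantity: Q_tax = 59
Reduction in quantity: Q* - Q_tax = 2
DWL = (1/2) * tax * (Q* - Q_tax)
DWL = (1/2) * 2 * 2 = 2

2


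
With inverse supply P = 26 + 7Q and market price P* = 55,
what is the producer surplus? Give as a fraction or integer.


Minimum supply price (at Q=0): P_min = 26
Quantity supplied at P* = 55:
Q* = (55 - 26)/7 = 29/7
PS = (1/2) * Q* * (P* - P_min)
PS = (1/2) * 29/7 * (55 - 26)
PS = (1/2) * 29/7 * 29 = 841/14

841/14


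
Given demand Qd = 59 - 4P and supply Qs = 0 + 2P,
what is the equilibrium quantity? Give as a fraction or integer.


First find equilibrium price:
59 - 4P = 0 + 2P
P* = 59/6 = 59/6
Then substitute into demand:
Q* = 59 - 4 * 59/6 = 59/3

59/3


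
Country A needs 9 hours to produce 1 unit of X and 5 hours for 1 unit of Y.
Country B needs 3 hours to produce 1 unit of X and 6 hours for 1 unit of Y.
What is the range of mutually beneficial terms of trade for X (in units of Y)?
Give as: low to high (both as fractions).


Opportunity cost of X for Country A = hours_X / hours_Y = 9/5 = 9/5 units of Y
Opportunity cost of X for Country B = hours_X / hours_Y = 3/6 = 1/2 units of Y
Terms of trade must be between the two opportunity costs.
Range: 1/2 to 9/5

1/2 to 9/5


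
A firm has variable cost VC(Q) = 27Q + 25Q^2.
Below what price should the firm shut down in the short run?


AVC(Q) = VC(Q)/Q = 27 + 25Q
AVC is increasing in Q, so minimum AVC is at Q -> 0+.
Min AVC = 27
The firm should shut down if P < 27.

27


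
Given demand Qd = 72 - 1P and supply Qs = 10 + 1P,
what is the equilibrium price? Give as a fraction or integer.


At equilibrium, Qd = Qs.
72 - 1P = 10 + 1P
72 - 10 = 1P + 1P
62 = 2P
P* = 62/2 = 31

31


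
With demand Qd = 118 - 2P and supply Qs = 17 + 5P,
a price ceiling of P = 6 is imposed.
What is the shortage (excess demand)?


At P = 6:
Qd = 118 - 2*6 = 106
Qs = 17 + 5*6 = 47
Shortage = Qd - Qs = 106 - 47 = 59

59


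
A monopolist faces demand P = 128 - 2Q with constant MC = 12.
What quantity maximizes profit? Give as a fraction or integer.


TR = P*Q = (128 - 2Q)Q = 128Q - 2Q^2
MR = dTR/dQ = 128 - 4Q
Set MR = MC:
128 - 4Q = 12
116 = 4Q
Q* = 116/4 = 29

29


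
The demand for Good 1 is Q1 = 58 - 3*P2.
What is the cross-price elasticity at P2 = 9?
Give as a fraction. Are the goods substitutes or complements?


dQ1/dP2 = -3
At P2 = 9: Q1 = 58 - 3*9 = 31
Exy = (dQ1/dP2)(P2/Q1) = -3 * 9 / 31 = -27/31
Since Exy < 0, the goods are complements.

-27/31 (complements)


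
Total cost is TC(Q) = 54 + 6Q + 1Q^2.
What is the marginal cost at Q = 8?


MC = dTC/dQ = 6 + 2*1*Q
At Q = 8:
MC = 6 + 2*8
MC = 6 + 16 = 22

22


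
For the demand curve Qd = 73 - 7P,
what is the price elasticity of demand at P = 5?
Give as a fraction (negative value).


dQ/dP = -7
At P = 5: Q = 73 - 7*5 = 38
E = (dQ/dP)(P/Q) = (-7)(5/38) = -35/38

-35/38


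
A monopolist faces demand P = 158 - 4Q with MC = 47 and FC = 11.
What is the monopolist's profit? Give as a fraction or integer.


MR = MC: 158 - 8Q = 47
Q* = 111/8
P* = 158 - 4*111/8 = 205/2
Profit = (P* - MC)*Q* - FC
= (205/2 - 47)*111/8 - 11
= 111/2*111/8 - 11
= 12321/16 - 11 = 12145/16

12145/16


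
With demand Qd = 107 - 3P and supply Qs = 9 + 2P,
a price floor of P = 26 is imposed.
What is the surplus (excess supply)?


At P = 26:
Qd = 107 - 3*26 = 29
Qs = 9 + 2*26 = 61
Surplus = Qs - Qd = 61 - 29 = 32

32


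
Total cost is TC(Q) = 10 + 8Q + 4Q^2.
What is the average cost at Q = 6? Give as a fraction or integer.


TC(6) = 10 + 8*6 + 4*6^2
TC(6) = 10 + 48 + 144 = 202
AC = TC/Q = 202/6 = 101/3

101/3


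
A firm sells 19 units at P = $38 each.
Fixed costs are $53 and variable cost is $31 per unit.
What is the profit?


Total Revenue = P * Q = 38 * 19 = $722
Total Cost = FC + VC*Q = 53 + 31*19 = $642
Profit = TR - TC = 722 - 642 = $80

$80


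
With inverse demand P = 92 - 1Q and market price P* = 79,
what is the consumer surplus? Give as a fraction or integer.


Maximum willingness to pay (at Q=0): P_max = 92
Quantity demanded at P* = 79:
Q* = (92 - 79)/1 = 13
CS = (1/2) * Q* * (P_max - P*)
CS = (1/2) * 13 * (92 - 79)
CS = (1/2) * 13 * 13 = 169/2

169/2


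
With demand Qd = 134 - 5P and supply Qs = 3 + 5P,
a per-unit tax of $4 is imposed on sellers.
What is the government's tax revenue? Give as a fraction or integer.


With tax on sellers, new supply: Qs' = 3 + 5(P - 4)
= 5P - 17
New equilibrium quantity:
Q_new = 117/2
Tax revenue = tax * Q_new = 4 * 117/2 = 234

234


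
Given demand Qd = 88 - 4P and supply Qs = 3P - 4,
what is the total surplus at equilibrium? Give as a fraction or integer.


Find equilibrium: 88 - 4P = 3P - 4
88 + 4 = 7P
P* = 92/7 = 92/7
Q* = 3*92/7 - 4 = 248/7
Inverse demand: P = 22 - Q/4, so P_max = 22
Inverse supply: P = 4/3 + Q/3, so P_min = 4/3
CS = (1/2) * 248/7 * (22 - 92/7) = 7688/49
PS = (1/2) * 248/7 * (92/7 - 4/3) = 30752/147
TS = CS + PS = 7688/49 + 30752/147 = 7688/21

7688/21


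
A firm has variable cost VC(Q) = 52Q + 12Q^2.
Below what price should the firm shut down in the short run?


AVC(Q) = VC(Q)/Q = 52 + 12Q
AVC is increasing in Q, so minimum AVC is at Q -> 0+.
Min AVC = 52
The firm should shut down if P < 52.

52


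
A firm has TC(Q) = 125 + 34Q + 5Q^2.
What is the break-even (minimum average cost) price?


AC(Q) = 125/Q + 34 + 5Q
To minimize: dAC/dQ = -125/Q^2 + 5 = 0
Q^2 = 125/5 = 25
Q* = 5
Min AC = 125/5 + 34 + 5*5
Min AC = 25 + 34 + 25 = 84

84


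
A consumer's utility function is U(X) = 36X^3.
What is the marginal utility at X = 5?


MU = dU/dX = 36*3*X^(3-1)
MU = 108*X^2
At X = 5:
MU = 108 * 5^2
MU = 108 * 25 = 2700

2700


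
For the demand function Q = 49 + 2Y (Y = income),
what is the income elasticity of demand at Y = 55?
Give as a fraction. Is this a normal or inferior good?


dQ/dY = 2
At Y = 55: Q = 49 + 2*55 = 159
Ey = (dQ/dY)(Y/Q) = 2 * 55 / 159 = 110/159
Since Ey > 0, this is a normal good.

110/159 (normal good)


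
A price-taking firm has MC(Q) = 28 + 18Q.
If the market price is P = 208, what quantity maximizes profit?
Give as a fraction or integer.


In perfect competition, profit is maximized where P = MC.
208 = 28 + 18Q
180 = 18Q
Q* = 180/18 = 10

10


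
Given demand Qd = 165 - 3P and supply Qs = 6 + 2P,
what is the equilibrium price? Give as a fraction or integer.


At equilibrium, Qd = Qs.
165 - 3P = 6 + 2P
165 - 6 = 3P + 2P
159 = 5P
P* = 159/5 = 159/5

159/5


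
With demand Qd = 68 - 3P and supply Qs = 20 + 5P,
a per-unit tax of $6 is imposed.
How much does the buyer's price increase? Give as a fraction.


With a per-unit tax, the buyer's price increase depends on relative slopes.
Supply slope: d = 5, Demand slope: b = 3
Buyer's price increase = d * tax / (b + d)
= 5 * 6 / (3 + 5)
= 30 / 8 = 15/4

15/4


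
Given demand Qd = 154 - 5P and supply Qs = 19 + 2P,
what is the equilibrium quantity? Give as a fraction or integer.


First find equilibrium price:
154 - 5P = 19 + 2P
P* = 135/7 = 135/7
Then substitute into demand:
Q* = 154 - 5 * 135/7 = 403/7

403/7


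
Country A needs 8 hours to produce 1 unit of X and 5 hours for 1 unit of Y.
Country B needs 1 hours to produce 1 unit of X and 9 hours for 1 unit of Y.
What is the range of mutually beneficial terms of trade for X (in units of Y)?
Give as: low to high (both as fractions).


Opportunity cost of X for Country A = hours_X / hours_Y = 8/5 = 8/5 units of Y
Opportunity cost of X for Country B = hours_X / hours_Y = 1/9 = 1/9 units of Y
Terms of trade must be between the two opportunity costs.
Range: 1/9 to 8/5

1/9 to 8/5


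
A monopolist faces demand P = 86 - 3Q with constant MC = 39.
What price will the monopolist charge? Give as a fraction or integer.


MR = 86 - 6Q
Set MR = MC: 86 - 6Q = 39
Q* = 47/6
Substitute into demand:
P* = 86 - 3*47/6 = 125/2

125/2


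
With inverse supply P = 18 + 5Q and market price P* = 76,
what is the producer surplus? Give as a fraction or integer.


Minimum supply price (at Q=0): P_min = 18
Quantity supplied at P* = 76:
Q* = (76 - 18)/5 = 58/5
PS = (1/2) * Q* * (P* - P_min)
PS = (1/2) * 58/5 * (76 - 18)
PS = (1/2) * 58/5 * 58 = 1682/5

1682/5


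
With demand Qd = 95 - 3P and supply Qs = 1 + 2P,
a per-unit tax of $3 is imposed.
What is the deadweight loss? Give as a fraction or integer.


Pre-tax equilibrium quantity: Q* = 193/5
Post-tax equilibrium quantity: Q_tax = 35
Reduction in quantity: Q* - Q_tax = 18/5
DWL = (1/2) * tax * (Q* - Q_tax)
DWL = (1/2) * 3 * 18/5 = 27/5

27/5


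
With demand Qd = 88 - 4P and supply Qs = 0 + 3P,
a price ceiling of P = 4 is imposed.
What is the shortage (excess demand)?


At P = 4:
Qd = 88 - 4*4 = 72
Qs = 0 + 3*4 = 12
Shortage = Qd - Qs = 72 - 12 = 60

60


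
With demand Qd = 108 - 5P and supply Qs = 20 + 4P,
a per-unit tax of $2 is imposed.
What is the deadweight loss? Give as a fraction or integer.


Pre-tax equilibrium quantity: Q* = 532/9
Post-tax equilibrium quantity: Q_tax = 164/3
Reduction in quantity: Q* - Q_tax = 40/9
DWL = (1/2) * tax * (Q* - Q_tax)
DWL = (1/2) * 2 * 40/9 = 40/9

40/9


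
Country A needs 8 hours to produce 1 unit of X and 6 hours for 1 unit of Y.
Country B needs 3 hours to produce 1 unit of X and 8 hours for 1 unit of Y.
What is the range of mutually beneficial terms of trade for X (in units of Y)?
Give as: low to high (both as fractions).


Opportunity cost of X for Country A = hours_X / hours_Y = 8/6 = 4/3 units of Y
Opportunity cost of X for Country B = hours_X / hours_Y = 3/8 = 3/8 units of Y
Terms of trade must be between the two opportunity costs.
Range: 3/8 to 4/3

3/8 to 4/3


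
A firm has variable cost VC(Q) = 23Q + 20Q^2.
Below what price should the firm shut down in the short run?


AVC(Q) = VC(Q)/Q = 23 + 20Q
AVC is increasing in Q, so minimum AVC is at Q -> 0+.
Min AVC = 23
The firm should shut down if P < 23.

23


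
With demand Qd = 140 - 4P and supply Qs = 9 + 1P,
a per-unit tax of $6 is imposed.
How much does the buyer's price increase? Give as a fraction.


With a per-unit tax, the buyer's price increase depends on relative slopes.
Supply slope: d = 1, Demand slope: b = 4
Buyer's price increase = d * tax / (b + d)
= 1 * 6 / (4 + 1)
= 6 / 5 = 6/5

6/5


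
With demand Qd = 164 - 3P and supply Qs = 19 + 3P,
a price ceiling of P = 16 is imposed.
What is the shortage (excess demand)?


At P = 16:
Qd = 164 - 3*16 = 116
Qs = 19 + 3*16 = 67
Shortage = Qd - Qs = 116 - 67 = 49

49


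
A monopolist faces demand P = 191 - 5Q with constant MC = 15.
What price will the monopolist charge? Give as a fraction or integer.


MR = 191 - 10Q
Set MR = MC: 191 - 10Q = 15
Q* = 88/5
Substitute into demand:
P* = 191 - 5*88/5 = 103

103


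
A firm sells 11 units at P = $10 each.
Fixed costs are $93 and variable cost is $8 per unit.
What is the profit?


Total Revenue = P * Q = 10 * 11 = $110
Total Cost = FC + VC*Q = 93 + 8*11 = $181
Profit = TR - TC = 110 - 181 = $-71

$-71


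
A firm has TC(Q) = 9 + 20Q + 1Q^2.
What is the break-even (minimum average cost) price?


AC(Q) = 9/Q + 20 + 1Q
To minimize: dAC/dQ = -9/Q^2 + 1 = 0
Q^2 = 9/1 = 9
Q* = 3
Min AC = 9/3 + 20 + 1*3
Min AC = 3 + 20 + 3 = 26

26


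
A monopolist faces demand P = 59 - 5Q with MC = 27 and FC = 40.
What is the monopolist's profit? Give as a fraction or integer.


MR = MC: 59 - 10Q = 27
Q* = 16/5
P* = 59 - 5*16/5 = 43
Profit = (P* - MC)*Q* - FC
= (43 - 27)*16/5 - 40
= 16*16/5 - 40
= 256/5 - 40 = 56/5

56/5


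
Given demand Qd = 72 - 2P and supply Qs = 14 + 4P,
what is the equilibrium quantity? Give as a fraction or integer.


First find equilibrium price:
72 - 2P = 14 + 4P
P* = 58/6 = 29/3
Then substitute into demand:
Q* = 72 - 2 * 29/3 = 158/3

158/3


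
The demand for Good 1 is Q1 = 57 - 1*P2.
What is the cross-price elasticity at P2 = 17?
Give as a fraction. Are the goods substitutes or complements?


dQ1/dP2 = -1
At P2 = 17: Q1 = 57 - 1*17 = 40
Exy = (dQ1/dP2)(P2/Q1) = -1 * 17 / 40 = -17/40
Since Exy < 0, the goods are complements.

-17/40 (complements)


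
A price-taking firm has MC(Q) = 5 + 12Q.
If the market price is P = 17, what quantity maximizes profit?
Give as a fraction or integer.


In perfect competition, profit is maximized where P = MC.
17 = 5 + 12Q
12 = 12Q
Q* = 12/12 = 1

1


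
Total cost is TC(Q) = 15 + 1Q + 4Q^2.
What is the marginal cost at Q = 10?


MC = dTC/dQ = 1 + 2*4*Q
At Q = 10:
MC = 1 + 8*10
MC = 1 + 80 = 81

81


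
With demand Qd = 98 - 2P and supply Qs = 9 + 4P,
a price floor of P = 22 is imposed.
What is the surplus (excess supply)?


At P = 22:
Qd = 98 - 2*22 = 54
Qs = 9 + 4*22 = 97
Surplus = Qs - Qd = 97 - 54 = 43

43


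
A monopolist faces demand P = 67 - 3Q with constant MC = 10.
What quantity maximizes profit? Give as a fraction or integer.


TR = P*Q = (67 - 3Q)Q = 67Q - 3Q^2
MR = dTR/dQ = 67 - 6Q
Set MR = MC:
67 - 6Q = 10
57 = 6Q
Q* = 57/6 = 19/2

19/2


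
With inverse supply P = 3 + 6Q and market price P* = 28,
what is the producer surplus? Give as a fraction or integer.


Minimum supply price (at Q=0): P_min = 3
Quantity supplied at P* = 28:
Q* = (28 - 3)/6 = 25/6
PS = (1/2) * Q* * (P* - P_min)
PS = (1/2) * 25/6 * (28 - 3)
PS = (1/2) * 25/6 * 25 = 625/12

625/12


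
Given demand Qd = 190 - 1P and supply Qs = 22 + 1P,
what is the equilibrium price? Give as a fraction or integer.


At equilibrium, Qd = Qs.
190 - 1P = 22 + 1P
190 - 22 = 1P + 1P
168 = 2P
P* = 168/2 = 84

84


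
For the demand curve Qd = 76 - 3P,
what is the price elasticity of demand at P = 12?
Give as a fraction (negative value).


dQ/dP = -3
At P = 12: Q = 76 - 3*12 = 40
E = (dQ/dP)(P/Q) = (-3)(12/40) = -9/10

-9/10


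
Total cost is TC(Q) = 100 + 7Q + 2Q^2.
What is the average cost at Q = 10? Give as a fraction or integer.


TC(10) = 100 + 7*10 + 2*10^2
TC(10) = 100 + 70 + 200 = 370
AC = TC/Q = 370/10 = 37

37


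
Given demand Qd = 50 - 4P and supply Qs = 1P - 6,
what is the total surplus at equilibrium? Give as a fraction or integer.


Find equilibrium: 50 - 4P = 1P - 6
50 + 6 = 5P
P* = 56/5 = 56/5
Q* = 1*56/5 - 6 = 26/5
Inverse demand: P = 25/2 - Q/4, so P_max = 25/2
Inverse supply: P = 6 + Q/1, so P_min = 6
CS = (1/2) * 26/5 * (25/2 - 56/5) = 169/50
PS = (1/2) * 26/5 * (56/5 - 6) = 338/25
TS = CS + PS = 169/50 + 338/25 = 169/10

169/10


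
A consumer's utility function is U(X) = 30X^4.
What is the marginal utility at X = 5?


MU = dU/dX = 30*4*X^(4-1)
MU = 120*X^3
At X = 5:
MU = 120 * 5^3
MU = 120 * 125 = 15000

15000


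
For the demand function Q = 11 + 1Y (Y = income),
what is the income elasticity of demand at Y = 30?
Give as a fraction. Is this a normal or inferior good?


dQ/dY = 1
At Y = 30: Q = 11 + 1*30 = 41
Ey = (dQ/dY)(Y/Q) = 1 * 30 / 41 = 30/41
Since Ey > 0, this is a normal good.

30/41 (normal good)


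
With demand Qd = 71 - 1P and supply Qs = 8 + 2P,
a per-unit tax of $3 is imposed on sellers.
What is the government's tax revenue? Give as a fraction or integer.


With tax on sellers, new supply: Qs' = 8 + 2(P - 3)
= 2 + 2P
New equilibrium quantity:
Q_new = 48
Tax revenue = tax * Q_new = 3 * 48 = 144

144


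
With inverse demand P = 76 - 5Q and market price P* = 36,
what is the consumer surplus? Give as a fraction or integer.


Maximum willingness to pay (at Q=0): P_max = 76
Quantity demanded at P* = 36:
Q* = (76 - 36)/5 = 8
CS = (1/2) * Q* * (P_max - P*)
CS = (1/2) * 8 * (76 - 36)
CS = (1/2) * 8 * 40 = 160

160


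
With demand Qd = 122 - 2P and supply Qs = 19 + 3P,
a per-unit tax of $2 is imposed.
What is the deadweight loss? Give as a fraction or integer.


Pre-tax equilibrium quantity: Q* = 404/5
Post-tax equilibrium quantity: Q_tax = 392/5
Reduction in quantity: Q* - Q_tax = 12/5
DWL = (1/2) * tax * (Q* - Q_tax)
DWL = (1/2) * 2 * 12/5 = 12/5

12/5


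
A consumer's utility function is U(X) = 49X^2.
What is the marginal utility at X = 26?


MU = dU/dX = 49*2*X^(2-1)
MU = 98*X^1
At X = 26:
MU = 98 * 26^1
MU = 98 * 26 = 2548

2548


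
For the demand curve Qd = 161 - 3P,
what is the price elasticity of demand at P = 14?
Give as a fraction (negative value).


dQ/dP = -3
At P = 14: Q = 161 - 3*14 = 119
E = (dQ/dP)(P/Q) = (-3)(14/119) = -6/17

-6/17


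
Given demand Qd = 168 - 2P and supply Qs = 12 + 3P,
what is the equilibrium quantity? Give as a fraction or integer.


First find equilibrium price:
168 - 2P = 12 + 3P
P* = 156/5 = 156/5
Then substitute into demand:
Q* = 168 - 2 * 156/5 = 528/5

528/5


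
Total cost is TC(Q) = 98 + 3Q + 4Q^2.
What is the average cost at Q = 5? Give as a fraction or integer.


TC(5) = 98 + 3*5 + 4*5^2
TC(5) = 98 + 15 + 100 = 213
AC = TC/Q = 213/5 = 213/5

213/5


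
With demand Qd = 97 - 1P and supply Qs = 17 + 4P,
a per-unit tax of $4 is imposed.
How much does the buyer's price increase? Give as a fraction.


With a per-unit tax, the buyer's price increase depends on relative slopes.
Supply slope: d = 4, Demand slope: b = 1
Buyer's price increase = d * tax / (b + d)
= 4 * 4 / (1 + 4)
= 16 / 5 = 16/5

16/5


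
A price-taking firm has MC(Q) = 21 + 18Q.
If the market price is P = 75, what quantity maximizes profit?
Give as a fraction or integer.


In perfect competition, profit is maximized where P = MC.
75 = 21 + 18Q
54 = 18Q
Q* = 54/18 = 3

3


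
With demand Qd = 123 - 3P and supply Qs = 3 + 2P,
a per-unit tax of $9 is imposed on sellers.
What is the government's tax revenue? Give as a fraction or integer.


With tax on sellers, new supply: Qs' = 3 + 2(P - 9)
= 2P - 15
New equilibrium quantity:
Q_new = 201/5
Tax revenue = tax * Q_new = 9 * 201/5 = 1809/5

1809/5


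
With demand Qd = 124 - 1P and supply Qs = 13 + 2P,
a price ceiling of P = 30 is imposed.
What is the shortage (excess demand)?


At P = 30:
Qd = 124 - 1*30 = 94
Qs = 13 + 2*30 = 73
Shortage = Qd - Qs = 94 - 73 = 21

21


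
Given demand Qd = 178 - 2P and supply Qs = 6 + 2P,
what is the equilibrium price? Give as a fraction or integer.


At equilibrium, Qd = Qs.
178 - 2P = 6 + 2P
178 - 6 = 2P + 2P
172 = 4P
P* = 172/4 = 43

43


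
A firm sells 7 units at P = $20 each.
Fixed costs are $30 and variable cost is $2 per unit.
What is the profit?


Total Revenue = P * Q = 20 * 7 = $140
Total Cost = FC + VC*Q = 30 + 2*7 = $44
Profit = TR - TC = 140 - 44 = $96

$96


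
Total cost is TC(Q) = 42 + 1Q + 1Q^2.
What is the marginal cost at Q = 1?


MC = dTC/dQ = 1 + 2*1*Q
At Q = 1:
MC = 1 + 2*1
MC = 1 + 2 = 3

3


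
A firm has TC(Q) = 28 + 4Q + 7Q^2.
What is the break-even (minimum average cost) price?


AC(Q) = 28/Q + 4 + 7Q
To minimize: dAC/dQ = -28/Q^2 + 7 = 0
Q^2 = 28/7 = 4
Q* = 2
Min AC = 28/2 + 4 + 7*2
Min AC = 14 + 4 + 14 = 32

32


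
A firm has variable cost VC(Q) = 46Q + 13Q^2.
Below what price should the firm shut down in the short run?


AVC(Q) = VC(Q)/Q = 46 + 13Q
AVC is increasing in Q, so minimum AVC is at Q -> 0+.
Min AVC = 46
The firm should shut down if P < 46.

46


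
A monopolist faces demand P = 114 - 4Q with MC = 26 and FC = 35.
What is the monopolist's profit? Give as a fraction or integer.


MR = MC: 114 - 8Q = 26
Q* = 11
P* = 114 - 4*11 = 70
Profit = (P* - MC)*Q* - FC
= (70 - 26)*11 - 35
= 44*11 - 35
= 484 - 35 = 449

449


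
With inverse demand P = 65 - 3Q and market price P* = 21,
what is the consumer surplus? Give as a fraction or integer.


Maximum willingness to pay (at Q=0): P_max = 65
Quantity demanded at P* = 21:
Q* = (65 - 21)/3 = 44/3
CS = (1/2) * Q* * (P_max - P*)
CS = (1/2) * 44/3 * (65 - 21)
CS = (1/2) * 44/3 * 44 = 968/3

968/3


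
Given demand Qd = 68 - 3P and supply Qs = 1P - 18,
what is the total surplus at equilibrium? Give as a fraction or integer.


Find equilibrium: 68 - 3P = 1P - 18
68 + 18 = 4P
P* = 86/4 = 43/2
Q* = 1*43/2 - 18 = 7/2
Inverse demand: P = 68/3 - Q/3, so P_max = 68/3
Inverse supply: P = 18 + Q/1, so P_min = 18
CS = (1/2) * 7/2 * (68/3 - 43/2) = 49/24
PS = (1/2) * 7/2 * (43/2 - 18) = 49/8
TS = CS + PS = 49/24 + 49/8 = 49/6

49/6


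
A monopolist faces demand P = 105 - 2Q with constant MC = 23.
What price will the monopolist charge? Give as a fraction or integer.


MR = 105 - 4Q
Set MR = MC: 105 - 4Q = 23
Q* = 41/2
Substitute into demand:
P* = 105 - 2*41/2 = 64

64


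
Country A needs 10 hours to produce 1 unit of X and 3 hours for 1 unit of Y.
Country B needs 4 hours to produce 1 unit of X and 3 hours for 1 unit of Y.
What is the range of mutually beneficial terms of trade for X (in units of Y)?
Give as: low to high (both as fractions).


Opportunity cost of X for Country A = hours_X / hours_Y = 10/3 = 10/3 units of Y
Opportunity cost of X for Country B = hours_X / hours_Y = 4/3 = 4/3 units of Y
Terms of trade must be between the two opportunity costs.
Range: 4/3 to 10/3

4/3 to 10/3


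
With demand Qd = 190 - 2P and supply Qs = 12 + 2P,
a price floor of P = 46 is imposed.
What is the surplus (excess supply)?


At P = 46:
Qd = 190 - 2*46 = 98
Qs = 12 + 2*46 = 104
Surplus = Qs - Qd = 104 - 98 = 6

6


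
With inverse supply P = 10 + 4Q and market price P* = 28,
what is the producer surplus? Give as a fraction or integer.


Minimum supply price (at Q=0): P_min = 10
Quantity supplied at P* = 28:
Q* = (28 - 10)/4 = 9/2
PS = (1/2) * Q* * (P* - P_min)
PS = (1/2) * 9/2 * (28 - 10)
PS = (1/2) * 9/2 * 18 = 81/2

81/2


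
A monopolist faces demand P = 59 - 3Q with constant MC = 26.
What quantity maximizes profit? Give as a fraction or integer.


TR = P*Q = (59 - 3Q)Q = 59Q - 3Q^2
MR = dTR/dQ = 59 - 6Q
Set MR = MC:
59 - 6Q = 26
33 = 6Q
Q* = 33/6 = 11/2

11/2


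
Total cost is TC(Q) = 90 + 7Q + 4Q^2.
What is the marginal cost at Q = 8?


MC = dTC/dQ = 7 + 2*4*Q
At Q = 8:
MC = 7 + 8*8
MC = 7 + 64 = 71

71


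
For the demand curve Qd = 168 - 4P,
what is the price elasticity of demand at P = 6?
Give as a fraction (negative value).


dQ/dP = -4
At P = 6: Q = 168 - 4*6 = 144
E = (dQ/dP)(P/Q) = (-4)(6/144) = -1/6

-1/6


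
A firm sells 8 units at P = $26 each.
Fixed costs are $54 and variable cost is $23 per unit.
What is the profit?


Total Revenue = P * Q = 26 * 8 = $208
Total Cost = FC + VC*Q = 54 + 23*8 = $238
Profit = TR - TC = 208 - 238 = $-30

$-30


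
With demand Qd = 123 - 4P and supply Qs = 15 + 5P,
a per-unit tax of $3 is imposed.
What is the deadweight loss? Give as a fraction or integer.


Pre-tax equilibrium quantity: Q* = 75
Post-tax equilibrium quantity: Q_tax = 205/3
Reduction in quantity: Q* - Q_tax = 20/3
DWL = (1/2) * tax * (Q* - Q_tax)
DWL = (1/2) * 3 * 20/3 = 10

10


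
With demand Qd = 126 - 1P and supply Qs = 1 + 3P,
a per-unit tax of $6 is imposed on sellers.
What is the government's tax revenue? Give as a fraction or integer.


With tax on sellers, new supply: Qs' = 1 + 3(P - 6)
= 3P - 17
New equilibrium quantity:
Q_new = 361/4
Tax revenue = tax * Q_new = 6 * 361/4 = 1083/2

1083/2


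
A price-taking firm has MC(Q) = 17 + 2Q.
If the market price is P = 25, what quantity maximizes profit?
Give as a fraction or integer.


In perfect competition, profit is maximized where P = MC.
25 = 17 + 2Q
8 = 2Q
Q* = 8/2 = 4

4


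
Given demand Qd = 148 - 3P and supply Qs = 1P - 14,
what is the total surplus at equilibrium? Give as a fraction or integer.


Find equilibrium: 148 - 3P = 1P - 14
148 + 14 = 4P
P* = 162/4 = 81/2
Q* = 1*81/2 - 14 = 53/2
Inverse demand: P = 148/3 - Q/3, so P_max = 148/3
Inverse supply: P = 14 + Q/1, so P_min = 14
CS = (1/2) * 53/2 * (148/3 - 81/2) = 2809/24
PS = (1/2) * 53/2 * (81/2 - 14) = 2809/8
TS = CS + PS = 2809/24 + 2809/8 = 2809/6

2809/6


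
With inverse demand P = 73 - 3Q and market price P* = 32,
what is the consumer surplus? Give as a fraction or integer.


Maximum willingness to pay (at Q=0): P_max = 73
Quantity demanded at P* = 32:
Q* = (73 - 32)/3 = 41/3
CS = (1/2) * Q* * (P_max - P*)
CS = (1/2) * 41/3 * (73 - 32)
CS = (1/2) * 41/3 * 41 = 1681/6

1681/6


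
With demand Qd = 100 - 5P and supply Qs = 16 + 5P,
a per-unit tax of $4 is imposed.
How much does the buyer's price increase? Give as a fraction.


With a per-unit tax, the buyer's price increase depends on relative slopes.
Supply slope: d = 5, Demand slope: b = 5
Buyer's price increase = d * tax / (b + d)
= 5 * 4 / (5 + 5)
= 20 / 10 = 2

2


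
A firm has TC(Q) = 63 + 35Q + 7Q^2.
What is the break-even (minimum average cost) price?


AC(Q) = 63/Q + 35 + 7Q
To minimize: dAC/dQ = -63/Q^2 + 7 = 0
Q^2 = 63/7 = 9
Q* = 3
Min AC = 63/3 + 35 + 7*3
Min AC = 21 + 35 + 21 = 77

77


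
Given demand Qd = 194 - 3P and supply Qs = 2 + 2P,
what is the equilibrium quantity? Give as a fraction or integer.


First find equilibrium price:
194 - 3P = 2 + 2P
P* = 192/5 = 192/5
Then substitute into demand:
Q* = 194 - 3 * 192/5 = 394/5

394/5


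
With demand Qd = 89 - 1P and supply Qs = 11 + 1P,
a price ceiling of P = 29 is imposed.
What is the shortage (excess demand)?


At P = 29:
Qd = 89 - 1*29 = 60
Qs = 11 + 1*29 = 40
Shortage = Qd - Qs = 60 - 40 = 20

20


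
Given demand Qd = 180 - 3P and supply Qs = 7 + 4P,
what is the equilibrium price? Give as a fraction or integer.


At equilibrium, Qd = Qs.
180 - 3P = 7 + 4P
180 - 7 = 3P + 4P
173 = 7P
P* = 173/7 = 173/7

173/7


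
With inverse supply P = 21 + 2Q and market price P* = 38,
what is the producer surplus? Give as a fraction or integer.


Minimum supply price (at Q=0): P_min = 21
Quantity supplied at P* = 38:
Q* = (38 - 21)/2 = 17/2
PS = (1/2) * Q* * (P* - P_min)
PS = (1/2) * 17/2 * (38 - 21)
PS = (1/2) * 17/2 * 17 = 289/4

289/4


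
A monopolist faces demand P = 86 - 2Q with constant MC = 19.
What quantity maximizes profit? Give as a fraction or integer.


TR = P*Q = (86 - 2Q)Q = 86Q - 2Q^2
MR = dTR/dQ = 86 - 4Q
Set MR = MC:
86 - 4Q = 19
67 = 4Q
Q* = 67/4 = 67/4

67/4


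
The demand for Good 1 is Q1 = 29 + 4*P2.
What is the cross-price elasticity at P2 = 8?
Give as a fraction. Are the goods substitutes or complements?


dQ1/dP2 = 4
At P2 = 8: Q1 = 29 + 4*8 = 61
Exy = (dQ1/dP2)(P2/Q1) = 4 * 8 / 61 = 32/61
Since Exy > 0, the goods are substitutes.

32/61 (substitutes)


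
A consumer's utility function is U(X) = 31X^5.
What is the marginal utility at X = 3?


MU = dU/dX = 31*5*X^(5-1)
MU = 155*X^4
At X = 3:
MU = 155 * 3^4
MU = 155 * 81 = 12555

12555


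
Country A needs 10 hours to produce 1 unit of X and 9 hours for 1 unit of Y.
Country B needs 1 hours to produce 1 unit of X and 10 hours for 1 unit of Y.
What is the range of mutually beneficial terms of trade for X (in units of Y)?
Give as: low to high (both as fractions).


Opportunity cost of X for Country A = hours_X / hours_Y = 10/9 = 10/9 units of Y
Opportunity cost of X for Country B = hours_X / hours_Y = 1/10 = 1/10 units of Y
Terms of trade must be between the two opportunity costs.
Range: 1/10 to 10/9

1/10 to 10/9


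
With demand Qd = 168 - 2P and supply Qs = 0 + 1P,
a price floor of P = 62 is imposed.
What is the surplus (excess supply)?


At P = 62:
Qd = 168 - 2*62 = 44
Qs = 0 + 1*62 = 62
Surplus = Qs - Qd = 62 - 44 = 18

18


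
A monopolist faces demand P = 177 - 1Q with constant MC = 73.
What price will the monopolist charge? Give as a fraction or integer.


MR = 177 - 2Q
Set MR = MC: 177 - 2Q = 73
Q* = 52
Substitute into demand:
P* = 177 - 1*52 = 125

125


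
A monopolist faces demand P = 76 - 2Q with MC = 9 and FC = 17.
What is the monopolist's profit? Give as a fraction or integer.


MR = MC: 76 - 4Q = 9
Q* = 67/4
P* = 76 - 2*67/4 = 85/2
Profit = (P* - MC)*Q* - FC
= (85/2 - 9)*67/4 - 17
= 67/2*67/4 - 17
= 4489/8 - 17 = 4353/8

4353/8


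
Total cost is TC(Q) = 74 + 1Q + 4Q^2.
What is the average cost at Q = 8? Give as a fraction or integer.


TC(8) = 74 + 1*8 + 4*8^2
TC(8) = 74 + 8 + 256 = 338
AC = TC/Q = 338/8 = 169/4

169/4


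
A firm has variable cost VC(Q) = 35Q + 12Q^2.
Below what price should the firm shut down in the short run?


AVC(Q) = VC(Q)/Q = 35 + 12Q
AVC is increasing in Q, so minimum AVC is at Q -> 0+.
Min AVC = 35
The firm should shut down if P < 35.

35


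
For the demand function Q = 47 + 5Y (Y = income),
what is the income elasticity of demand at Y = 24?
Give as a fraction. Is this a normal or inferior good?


dQ/dY = 5
At Y = 24: Q = 47 + 5*24 = 167
Ey = (dQ/dY)(Y/Q) = 5 * 24 / 167 = 120/167
Since Ey > 0, this is a normal good.

120/167 (normal good)


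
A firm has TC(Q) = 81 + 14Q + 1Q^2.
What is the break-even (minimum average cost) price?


AC(Q) = 81/Q + 14 + 1Q
To minimize: dAC/dQ = -81/Q^2 + 1 = 0
Q^2 = 81/1 = 81
Q* = 9
Min AC = 81/9 + 14 + 1*9
Min AC = 9 + 14 + 9 = 32

32


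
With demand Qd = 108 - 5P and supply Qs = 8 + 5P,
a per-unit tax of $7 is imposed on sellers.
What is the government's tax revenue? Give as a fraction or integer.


With tax on sellers, new supply: Qs' = 8 + 5(P - 7)
= 5P - 27
New equilibrium quantity:
Q_new = 81/2
Tax revenue = tax * Q_new = 7 * 81/2 = 567/2

567/2


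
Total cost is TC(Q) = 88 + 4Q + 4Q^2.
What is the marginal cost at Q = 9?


MC = dTC/dQ = 4 + 2*4*Q
At Q = 9:
MC = 4 + 8*9
MC = 4 + 72 = 76

76


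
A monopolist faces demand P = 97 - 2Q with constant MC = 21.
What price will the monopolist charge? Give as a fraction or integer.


MR = 97 - 4Q
Set MR = MC: 97 - 4Q = 21
Q* = 19
Substitute into demand:
P* = 97 - 2*19 = 59

59


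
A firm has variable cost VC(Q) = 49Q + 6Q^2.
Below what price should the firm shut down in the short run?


AVC(Q) = VC(Q)/Q = 49 + 6Q
AVC is increasing in Q, so minimum AVC is at Q -> 0+.
Min AVC = 49
The firm should shut down if P < 49.

49


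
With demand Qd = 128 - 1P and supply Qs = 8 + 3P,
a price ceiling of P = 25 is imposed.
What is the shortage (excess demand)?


At P = 25:
Qd = 128 - 1*25 = 103
Qs = 8 + 3*25 = 83
Shortage = Qd - Qs = 103 - 83 = 20

20


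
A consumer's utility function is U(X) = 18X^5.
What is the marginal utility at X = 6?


MU = dU/dX = 18*5*X^(5-1)
MU = 90*X^4
At X = 6:
MU = 90 * 6^4
MU = 90 * 1296 = 116640

116640


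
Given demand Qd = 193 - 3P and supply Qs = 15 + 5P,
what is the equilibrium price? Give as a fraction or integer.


At equilibrium, Qd = Qs.
193 - 3P = 15 + 5P
193 - 15 = 3P + 5P
178 = 8P
P* = 178/8 = 89/4

89/4


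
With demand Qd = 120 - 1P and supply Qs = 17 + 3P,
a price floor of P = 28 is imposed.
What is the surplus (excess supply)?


At P = 28:
Qd = 120 - 1*28 = 92
Qs = 17 + 3*28 = 101
Surplus = Qs - Qd = 101 - 92 = 9

9


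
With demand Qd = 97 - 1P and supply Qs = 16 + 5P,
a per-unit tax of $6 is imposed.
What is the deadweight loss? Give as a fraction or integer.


Pre-tax equilibrium quantity: Q* = 167/2
Post-tax equilibrium quantity: Q_tax = 157/2
Reduction in quantity: Q* - Q_tax = 5
DWL = (1/2) * tax * (Q* - Q_tax)
DWL = (1/2) * 6 * 5 = 15

15


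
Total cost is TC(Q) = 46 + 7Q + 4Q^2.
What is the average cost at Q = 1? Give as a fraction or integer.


TC(1) = 46 + 7*1 + 4*1^2
TC(1) = 46 + 7 + 4 = 57
AC = TC/Q = 57/1 = 57

57


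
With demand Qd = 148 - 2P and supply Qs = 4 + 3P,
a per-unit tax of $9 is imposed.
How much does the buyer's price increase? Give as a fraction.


With a per-unit tax, the buyer's price increase depends on relative slopes.
Supply slope: d = 3, Demand slope: b = 2
Buyer's price increase = d * tax / (b + d)
= 3 * 9 / (2 + 3)
= 27 / 5 = 27/5

27/5


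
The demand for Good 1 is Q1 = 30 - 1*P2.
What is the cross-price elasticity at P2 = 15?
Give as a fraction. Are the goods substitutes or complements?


dQ1/dP2 = -1
At P2 = 15: Q1 = 30 - 1*15 = 15
Exy = (dQ1/dP2)(P2/Q1) = -1 * 15 / 15 = -1
Since Exy < 0, the goods are complements.

-1 (complements)


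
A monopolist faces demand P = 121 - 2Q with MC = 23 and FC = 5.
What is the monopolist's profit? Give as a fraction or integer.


MR = MC: 121 - 4Q = 23
Q* = 49/2
P* = 121 - 2*49/2 = 72
Profit = (P* - MC)*Q* - FC
= (72 - 23)*49/2 - 5
= 49*49/2 - 5
= 2401/2 - 5 = 2391/2

2391/2


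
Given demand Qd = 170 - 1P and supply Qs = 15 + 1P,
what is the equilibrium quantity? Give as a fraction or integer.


First find equilibrium price:
170 - 1P = 15 + 1P
P* = 155/2 = 155/2
Then substitute into demand:
Q* = 170 - 1 * 155/2 = 185/2

185/2


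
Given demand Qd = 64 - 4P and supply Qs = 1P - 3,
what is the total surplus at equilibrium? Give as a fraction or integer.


Find equilibrium: 64 - 4P = 1P - 3
64 + 3 = 5P
P* = 67/5 = 67/5
Q* = 1*67/5 - 3 = 52/5
Inverse demand: P = 16 - Q/4, so P_max = 16
Inverse supply: P = 3 + Q/1, so P_min = 3
CS = (1/2) * 52/5 * (16 - 67/5) = 338/25
PS = (1/2) * 52/5 * (67/5 - 3) = 1352/25
TS = CS + PS = 338/25 + 1352/25 = 338/5

338/5


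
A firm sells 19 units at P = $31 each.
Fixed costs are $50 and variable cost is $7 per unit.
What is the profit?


Total Revenue = P * Q = 31 * 19 = $589
Total Cost = FC + VC*Q = 50 + 7*19 = $183
Profit = TR - TC = 589 - 183 = $406

$406


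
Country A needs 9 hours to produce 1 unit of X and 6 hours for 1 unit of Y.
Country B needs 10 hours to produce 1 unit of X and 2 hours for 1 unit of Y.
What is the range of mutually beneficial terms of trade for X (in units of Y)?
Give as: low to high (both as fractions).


Opportunity cost of X for Country A = hours_X / hours_Y = 9/6 = 3/2 units of Y
Opportunity cost of X for Country B = hours_X / hours_Y = 10/2 = 5 units of Y
Terms of trade must be between the two opportunity costs.
Range: 3/2 to 5

3/2 to 5


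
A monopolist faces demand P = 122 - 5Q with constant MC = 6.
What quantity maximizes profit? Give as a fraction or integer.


TR = P*Q = (122 - 5Q)Q = 122Q - 5Q^2
MR = dTR/dQ = 122 - 10Q
Set MR = MC:
122 - 10Q = 6
116 = 10Q
Q* = 116/10 = 58/5

58/5
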